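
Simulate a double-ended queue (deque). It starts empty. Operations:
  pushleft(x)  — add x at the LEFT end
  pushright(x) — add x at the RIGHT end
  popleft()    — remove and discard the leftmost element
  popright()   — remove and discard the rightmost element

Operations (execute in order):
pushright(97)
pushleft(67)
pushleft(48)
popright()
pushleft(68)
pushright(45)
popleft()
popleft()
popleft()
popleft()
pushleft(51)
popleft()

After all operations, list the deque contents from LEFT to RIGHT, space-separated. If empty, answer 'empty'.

Answer: empty

Derivation:
pushright(97): [97]
pushleft(67): [67, 97]
pushleft(48): [48, 67, 97]
popright(): [48, 67]
pushleft(68): [68, 48, 67]
pushright(45): [68, 48, 67, 45]
popleft(): [48, 67, 45]
popleft(): [67, 45]
popleft(): [45]
popleft(): []
pushleft(51): [51]
popleft(): []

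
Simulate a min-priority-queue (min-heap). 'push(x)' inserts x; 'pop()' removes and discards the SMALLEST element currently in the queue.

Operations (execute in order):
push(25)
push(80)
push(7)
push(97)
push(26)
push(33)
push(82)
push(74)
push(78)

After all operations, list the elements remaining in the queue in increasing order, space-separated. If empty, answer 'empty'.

push(25): heap contents = [25]
push(80): heap contents = [25, 80]
push(7): heap contents = [7, 25, 80]
push(97): heap contents = [7, 25, 80, 97]
push(26): heap contents = [7, 25, 26, 80, 97]
push(33): heap contents = [7, 25, 26, 33, 80, 97]
push(82): heap contents = [7, 25, 26, 33, 80, 82, 97]
push(74): heap contents = [7, 25, 26, 33, 74, 80, 82, 97]
push(78): heap contents = [7, 25, 26, 33, 74, 78, 80, 82, 97]

Answer: 7 25 26 33 74 78 80 82 97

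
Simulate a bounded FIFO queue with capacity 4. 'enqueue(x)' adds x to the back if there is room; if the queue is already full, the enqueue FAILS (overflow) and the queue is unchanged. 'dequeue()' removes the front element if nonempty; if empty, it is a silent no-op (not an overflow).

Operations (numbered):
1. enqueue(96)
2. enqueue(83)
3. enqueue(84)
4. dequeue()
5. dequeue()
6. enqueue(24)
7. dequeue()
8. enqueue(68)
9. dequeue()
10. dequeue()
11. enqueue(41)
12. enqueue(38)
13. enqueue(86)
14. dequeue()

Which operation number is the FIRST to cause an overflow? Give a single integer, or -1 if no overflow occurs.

Answer: -1

Derivation:
1. enqueue(96): size=1
2. enqueue(83): size=2
3. enqueue(84): size=3
4. dequeue(): size=2
5. dequeue(): size=1
6. enqueue(24): size=2
7. dequeue(): size=1
8. enqueue(68): size=2
9. dequeue(): size=1
10. dequeue(): size=0
11. enqueue(41): size=1
12. enqueue(38): size=2
13. enqueue(86): size=3
14. dequeue(): size=2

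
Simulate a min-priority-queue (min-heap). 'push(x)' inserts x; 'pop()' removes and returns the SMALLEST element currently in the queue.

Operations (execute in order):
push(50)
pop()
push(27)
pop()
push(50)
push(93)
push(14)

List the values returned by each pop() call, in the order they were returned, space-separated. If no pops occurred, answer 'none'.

push(50): heap contents = [50]
pop() → 50: heap contents = []
push(27): heap contents = [27]
pop() → 27: heap contents = []
push(50): heap contents = [50]
push(93): heap contents = [50, 93]
push(14): heap contents = [14, 50, 93]

Answer: 50 27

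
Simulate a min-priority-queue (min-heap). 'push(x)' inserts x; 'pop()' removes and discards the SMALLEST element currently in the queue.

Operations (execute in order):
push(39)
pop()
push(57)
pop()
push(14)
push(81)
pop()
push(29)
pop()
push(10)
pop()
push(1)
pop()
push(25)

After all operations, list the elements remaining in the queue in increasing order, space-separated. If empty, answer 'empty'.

Answer: 25 81

Derivation:
push(39): heap contents = [39]
pop() → 39: heap contents = []
push(57): heap contents = [57]
pop() → 57: heap contents = []
push(14): heap contents = [14]
push(81): heap contents = [14, 81]
pop() → 14: heap contents = [81]
push(29): heap contents = [29, 81]
pop() → 29: heap contents = [81]
push(10): heap contents = [10, 81]
pop() → 10: heap contents = [81]
push(1): heap contents = [1, 81]
pop() → 1: heap contents = [81]
push(25): heap contents = [25, 81]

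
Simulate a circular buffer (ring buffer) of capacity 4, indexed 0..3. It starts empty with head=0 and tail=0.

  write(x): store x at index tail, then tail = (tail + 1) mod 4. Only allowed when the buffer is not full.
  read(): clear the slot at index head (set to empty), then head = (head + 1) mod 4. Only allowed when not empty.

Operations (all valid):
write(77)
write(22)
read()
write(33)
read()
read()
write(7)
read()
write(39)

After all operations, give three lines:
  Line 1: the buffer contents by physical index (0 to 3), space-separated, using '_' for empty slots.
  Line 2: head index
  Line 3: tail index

Answer: 39 _ _ _
0
1

Derivation:
write(77): buf=[77 _ _ _], head=0, tail=1, size=1
write(22): buf=[77 22 _ _], head=0, tail=2, size=2
read(): buf=[_ 22 _ _], head=1, tail=2, size=1
write(33): buf=[_ 22 33 _], head=1, tail=3, size=2
read(): buf=[_ _ 33 _], head=2, tail=3, size=1
read(): buf=[_ _ _ _], head=3, tail=3, size=0
write(7): buf=[_ _ _ 7], head=3, tail=0, size=1
read(): buf=[_ _ _ _], head=0, tail=0, size=0
write(39): buf=[39 _ _ _], head=0, tail=1, size=1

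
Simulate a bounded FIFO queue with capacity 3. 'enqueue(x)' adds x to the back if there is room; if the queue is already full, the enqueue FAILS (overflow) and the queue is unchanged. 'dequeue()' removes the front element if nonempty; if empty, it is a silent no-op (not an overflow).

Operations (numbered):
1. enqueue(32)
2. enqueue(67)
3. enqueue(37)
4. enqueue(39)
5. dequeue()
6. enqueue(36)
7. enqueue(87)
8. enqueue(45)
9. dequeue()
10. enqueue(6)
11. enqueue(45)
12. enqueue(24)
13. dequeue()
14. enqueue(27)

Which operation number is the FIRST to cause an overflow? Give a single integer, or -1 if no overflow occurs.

1. enqueue(32): size=1
2. enqueue(67): size=2
3. enqueue(37): size=3
4. enqueue(39): size=3=cap → OVERFLOW (fail)
5. dequeue(): size=2
6. enqueue(36): size=3
7. enqueue(87): size=3=cap → OVERFLOW (fail)
8. enqueue(45): size=3=cap → OVERFLOW (fail)
9. dequeue(): size=2
10. enqueue(6): size=3
11. enqueue(45): size=3=cap → OVERFLOW (fail)
12. enqueue(24): size=3=cap → OVERFLOW (fail)
13. dequeue(): size=2
14. enqueue(27): size=3

Answer: 4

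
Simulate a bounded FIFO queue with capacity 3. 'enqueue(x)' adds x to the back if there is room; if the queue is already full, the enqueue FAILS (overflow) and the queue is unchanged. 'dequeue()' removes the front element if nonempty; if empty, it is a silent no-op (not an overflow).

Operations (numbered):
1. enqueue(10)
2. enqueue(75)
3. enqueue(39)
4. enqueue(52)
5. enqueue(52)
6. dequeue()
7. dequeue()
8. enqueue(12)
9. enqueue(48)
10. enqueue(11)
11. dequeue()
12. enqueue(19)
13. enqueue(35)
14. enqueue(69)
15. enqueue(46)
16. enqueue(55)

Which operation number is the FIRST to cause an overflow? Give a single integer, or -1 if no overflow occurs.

Answer: 4

Derivation:
1. enqueue(10): size=1
2. enqueue(75): size=2
3. enqueue(39): size=3
4. enqueue(52): size=3=cap → OVERFLOW (fail)
5. enqueue(52): size=3=cap → OVERFLOW (fail)
6. dequeue(): size=2
7. dequeue(): size=1
8. enqueue(12): size=2
9. enqueue(48): size=3
10. enqueue(11): size=3=cap → OVERFLOW (fail)
11. dequeue(): size=2
12. enqueue(19): size=3
13. enqueue(35): size=3=cap → OVERFLOW (fail)
14. enqueue(69): size=3=cap → OVERFLOW (fail)
15. enqueue(46): size=3=cap → OVERFLOW (fail)
16. enqueue(55): size=3=cap → OVERFLOW (fail)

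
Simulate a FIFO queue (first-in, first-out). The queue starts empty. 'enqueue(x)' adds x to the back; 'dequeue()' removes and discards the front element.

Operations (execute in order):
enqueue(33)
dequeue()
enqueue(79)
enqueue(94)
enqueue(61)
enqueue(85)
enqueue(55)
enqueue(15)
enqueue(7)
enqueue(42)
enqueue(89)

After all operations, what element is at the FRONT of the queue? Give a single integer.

enqueue(33): queue = [33]
dequeue(): queue = []
enqueue(79): queue = [79]
enqueue(94): queue = [79, 94]
enqueue(61): queue = [79, 94, 61]
enqueue(85): queue = [79, 94, 61, 85]
enqueue(55): queue = [79, 94, 61, 85, 55]
enqueue(15): queue = [79, 94, 61, 85, 55, 15]
enqueue(7): queue = [79, 94, 61, 85, 55, 15, 7]
enqueue(42): queue = [79, 94, 61, 85, 55, 15, 7, 42]
enqueue(89): queue = [79, 94, 61, 85, 55, 15, 7, 42, 89]

Answer: 79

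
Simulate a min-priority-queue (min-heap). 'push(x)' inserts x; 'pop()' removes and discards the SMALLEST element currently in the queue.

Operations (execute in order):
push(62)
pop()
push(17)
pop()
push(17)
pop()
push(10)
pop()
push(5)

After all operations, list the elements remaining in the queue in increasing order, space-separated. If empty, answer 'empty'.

push(62): heap contents = [62]
pop() → 62: heap contents = []
push(17): heap contents = [17]
pop() → 17: heap contents = []
push(17): heap contents = [17]
pop() → 17: heap contents = []
push(10): heap contents = [10]
pop() → 10: heap contents = []
push(5): heap contents = [5]

Answer: 5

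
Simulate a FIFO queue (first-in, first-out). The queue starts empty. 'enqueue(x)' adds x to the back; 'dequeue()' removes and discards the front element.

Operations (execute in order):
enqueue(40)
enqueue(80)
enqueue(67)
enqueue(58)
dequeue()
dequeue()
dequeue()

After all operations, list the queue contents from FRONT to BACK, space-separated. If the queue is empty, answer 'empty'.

enqueue(40): [40]
enqueue(80): [40, 80]
enqueue(67): [40, 80, 67]
enqueue(58): [40, 80, 67, 58]
dequeue(): [80, 67, 58]
dequeue(): [67, 58]
dequeue(): [58]

Answer: 58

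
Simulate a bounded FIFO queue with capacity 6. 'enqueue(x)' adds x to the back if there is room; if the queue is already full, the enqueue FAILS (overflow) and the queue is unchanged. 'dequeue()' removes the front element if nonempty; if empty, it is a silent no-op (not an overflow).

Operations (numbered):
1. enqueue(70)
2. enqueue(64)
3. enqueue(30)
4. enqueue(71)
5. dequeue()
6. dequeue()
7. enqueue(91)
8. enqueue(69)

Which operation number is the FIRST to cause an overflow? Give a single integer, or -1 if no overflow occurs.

1. enqueue(70): size=1
2. enqueue(64): size=2
3. enqueue(30): size=3
4. enqueue(71): size=4
5. dequeue(): size=3
6. dequeue(): size=2
7. enqueue(91): size=3
8. enqueue(69): size=4

Answer: -1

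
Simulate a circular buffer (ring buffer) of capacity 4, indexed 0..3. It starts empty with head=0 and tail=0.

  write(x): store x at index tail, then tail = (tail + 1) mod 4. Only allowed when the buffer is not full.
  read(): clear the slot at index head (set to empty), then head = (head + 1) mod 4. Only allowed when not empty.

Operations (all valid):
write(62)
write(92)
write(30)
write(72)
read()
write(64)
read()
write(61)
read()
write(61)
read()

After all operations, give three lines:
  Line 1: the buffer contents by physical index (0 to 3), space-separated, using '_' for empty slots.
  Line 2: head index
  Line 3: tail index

write(62): buf=[62 _ _ _], head=0, tail=1, size=1
write(92): buf=[62 92 _ _], head=0, tail=2, size=2
write(30): buf=[62 92 30 _], head=0, tail=3, size=3
write(72): buf=[62 92 30 72], head=0, tail=0, size=4
read(): buf=[_ 92 30 72], head=1, tail=0, size=3
write(64): buf=[64 92 30 72], head=1, tail=1, size=4
read(): buf=[64 _ 30 72], head=2, tail=1, size=3
write(61): buf=[64 61 30 72], head=2, tail=2, size=4
read(): buf=[64 61 _ 72], head=3, tail=2, size=3
write(61): buf=[64 61 61 72], head=3, tail=3, size=4
read(): buf=[64 61 61 _], head=0, tail=3, size=3

Answer: 64 61 61 _
0
3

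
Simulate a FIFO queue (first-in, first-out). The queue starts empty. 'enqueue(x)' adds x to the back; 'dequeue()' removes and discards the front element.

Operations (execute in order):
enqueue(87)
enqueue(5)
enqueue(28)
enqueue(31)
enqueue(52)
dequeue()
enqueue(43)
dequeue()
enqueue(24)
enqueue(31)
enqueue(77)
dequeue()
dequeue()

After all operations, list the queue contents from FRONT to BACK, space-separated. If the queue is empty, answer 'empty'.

enqueue(87): [87]
enqueue(5): [87, 5]
enqueue(28): [87, 5, 28]
enqueue(31): [87, 5, 28, 31]
enqueue(52): [87, 5, 28, 31, 52]
dequeue(): [5, 28, 31, 52]
enqueue(43): [5, 28, 31, 52, 43]
dequeue(): [28, 31, 52, 43]
enqueue(24): [28, 31, 52, 43, 24]
enqueue(31): [28, 31, 52, 43, 24, 31]
enqueue(77): [28, 31, 52, 43, 24, 31, 77]
dequeue(): [31, 52, 43, 24, 31, 77]
dequeue(): [52, 43, 24, 31, 77]

Answer: 52 43 24 31 77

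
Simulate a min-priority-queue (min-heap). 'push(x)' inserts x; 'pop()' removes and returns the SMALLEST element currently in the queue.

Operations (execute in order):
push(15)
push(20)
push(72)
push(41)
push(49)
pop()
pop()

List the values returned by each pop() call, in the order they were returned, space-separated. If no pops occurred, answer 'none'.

push(15): heap contents = [15]
push(20): heap contents = [15, 20]
push(72): heap contents = [15, 20, 72]
push(41): heap contents = [15, 20, 41, 72]
push(49): heap contents = [15, 20, 41, 49, 72]
pop() → 15: heap contents = [20, 41, 49, 72]
pop() → 20: heap contents = [41, 49, 72]

Answer: 15 20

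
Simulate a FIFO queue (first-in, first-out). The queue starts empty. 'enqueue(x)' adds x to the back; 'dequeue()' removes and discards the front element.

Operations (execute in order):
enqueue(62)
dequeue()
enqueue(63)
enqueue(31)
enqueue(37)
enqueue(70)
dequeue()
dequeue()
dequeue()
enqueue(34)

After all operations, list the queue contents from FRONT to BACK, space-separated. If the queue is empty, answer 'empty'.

Answer: 70 34

Derivation:
enqueue(62): [62]
dequeue(): []
enqueue(63): [63]
enqueue(31): [63, 31]
enqueue(37): [63, 31, 37]
enqueue(70): [63, 31, 37, 70]
dequeue(): [31, 37, 70]
dequeue(): [37, 70]
dequeue(): [70]
enqueue(34): [70, 34]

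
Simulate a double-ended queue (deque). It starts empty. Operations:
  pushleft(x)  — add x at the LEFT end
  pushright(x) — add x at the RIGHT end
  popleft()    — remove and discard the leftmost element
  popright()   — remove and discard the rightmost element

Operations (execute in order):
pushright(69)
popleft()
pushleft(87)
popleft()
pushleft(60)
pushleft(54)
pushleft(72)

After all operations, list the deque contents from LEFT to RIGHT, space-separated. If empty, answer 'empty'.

pushright(69): [69]
popleft(): []
pushleft(87): [87]
popleft(): []
pushleft(60): [60]
pushleft(54): [54, 60]
pushleft(72): [72, 54, 60]

Answer: 72 54 60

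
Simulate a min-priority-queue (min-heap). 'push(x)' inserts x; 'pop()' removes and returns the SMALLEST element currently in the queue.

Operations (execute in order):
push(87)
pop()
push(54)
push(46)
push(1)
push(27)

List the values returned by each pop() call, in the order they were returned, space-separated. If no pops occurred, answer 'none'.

Answer: 87

Derivation:
push(87): heap contents = [87]
pop() → 87: heap contents = []
push(54): heap contents = [54]
push(46): heap contents = [46, 54]
push(1): heap contents = [1, 46, 54]
push(27): heap contents = [1, 27, 46, 54]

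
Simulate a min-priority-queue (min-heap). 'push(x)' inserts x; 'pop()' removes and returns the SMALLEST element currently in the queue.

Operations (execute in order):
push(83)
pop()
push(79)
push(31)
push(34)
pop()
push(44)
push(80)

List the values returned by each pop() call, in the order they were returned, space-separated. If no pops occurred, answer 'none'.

push(83): heap contents = [83]
pop() → 83: heap contents = []
push(79): heap contents = [79]
push(31): heap contents = [31, 79]
push(34): heap contents = [31, 34, 79]
pop() → 31: heap contents = [34, 79]
push(44): heap contents = [34, 44, 79]
push(80): heap contents = [34, 44, 79, 80]

Answer: 83 31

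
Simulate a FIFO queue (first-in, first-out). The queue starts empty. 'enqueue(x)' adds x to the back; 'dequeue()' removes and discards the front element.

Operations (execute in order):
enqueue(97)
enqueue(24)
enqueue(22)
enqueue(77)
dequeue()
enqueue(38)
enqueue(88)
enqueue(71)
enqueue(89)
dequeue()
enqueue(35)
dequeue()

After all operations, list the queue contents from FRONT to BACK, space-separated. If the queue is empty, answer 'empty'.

enqueue(97): [97]
enqueue(24): [97, 24]
enqueue(22): [97, 24, 22]
enqueue(77): [97, 24, 22, 77]
dequeue(): [24, 22, 77]
enqueue(38): [24, 22, 77, 38]
enqueue(88): [24, 22, 77, 38, 88]
enqueue(71): [24, 22, 77, 38, 88, 71]
enqueue(89): [24, 22, 77, 38, 88, 71, 89]
dequeue(): [22, 77, 38, 88, 71, 89]
enqueue(35): [22, 77, 38, 88, 71, 89, 35]
dequeue(): [77, 38, 88, 71, 89, 35]

Answer: 77 38 88 71 89 35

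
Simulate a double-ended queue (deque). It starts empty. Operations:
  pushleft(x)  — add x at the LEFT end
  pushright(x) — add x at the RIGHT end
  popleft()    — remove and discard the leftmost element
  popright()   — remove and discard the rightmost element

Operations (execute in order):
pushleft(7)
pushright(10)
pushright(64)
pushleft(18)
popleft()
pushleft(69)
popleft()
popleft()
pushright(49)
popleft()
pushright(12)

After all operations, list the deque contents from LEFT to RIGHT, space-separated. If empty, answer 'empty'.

Answer: 64 49 12

Derivation:
pushleft(7): [7]
pushright(10): [7, 10]
pushright(64): [7, 10, 64]
pushleft(18): [18, 7, 10, 64]
popleft(): [7, 10, 64]
pushleft(69): [69, 7, 10, 64]
popleft(): [7, 10, 64]
popleft(): [10, 64]
pushright(49): [10, 64, 49]
popleft(): [64, 49]
pushright(12): [64, 49, 12]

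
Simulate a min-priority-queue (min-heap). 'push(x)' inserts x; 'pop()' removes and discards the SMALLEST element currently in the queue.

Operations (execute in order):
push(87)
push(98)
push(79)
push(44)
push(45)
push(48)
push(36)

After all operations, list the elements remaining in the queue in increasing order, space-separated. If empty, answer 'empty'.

Answer: 36 44 45 48 79 87 98

Derivation:
push(87): heap contents = [87]
push(98): heap contents = [87, 98]
push(79): heap contents = [79, 87, 98]
push(44): heap contents = [44, 79, 87, 98]
push(45): heap contents = [44, 45, 79, 87, 98]
push(48): heap contents = [44, 45, 48, 79, 87, 98]
push(36): heap contents = [36, 44, 45, 48, 79, 87, 98]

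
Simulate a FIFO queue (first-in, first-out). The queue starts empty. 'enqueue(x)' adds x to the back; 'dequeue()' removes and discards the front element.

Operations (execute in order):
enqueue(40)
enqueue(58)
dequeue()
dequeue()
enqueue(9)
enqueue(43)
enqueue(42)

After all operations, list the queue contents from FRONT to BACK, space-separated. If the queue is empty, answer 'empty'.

Answer: 9 43 42

Derivation:
enqueue(40): [40]
enqueue(58): [40, 58]
dequeue(): [58]
dequeue(): []
enqueue(9): [9]
enqueue(43): [9, 43]
enqueue(42): [9, 43, 42]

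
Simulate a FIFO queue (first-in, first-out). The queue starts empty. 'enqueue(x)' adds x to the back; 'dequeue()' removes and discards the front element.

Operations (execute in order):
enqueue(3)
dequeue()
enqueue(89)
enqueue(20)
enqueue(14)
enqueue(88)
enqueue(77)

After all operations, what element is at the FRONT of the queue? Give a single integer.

Answer: 89

Derivation:
enqueue(3): queue = [3]
dequeue(): queue = []
enqueue(89): queue = [89]
enqueue(20): queue = [89, 20]
enqueue(14): queue = [89, 20, 14]
enqueue(88): queue = [89, 20, 14, 88]
enqueue(77): queue = [89, 20, 14, 88, 77]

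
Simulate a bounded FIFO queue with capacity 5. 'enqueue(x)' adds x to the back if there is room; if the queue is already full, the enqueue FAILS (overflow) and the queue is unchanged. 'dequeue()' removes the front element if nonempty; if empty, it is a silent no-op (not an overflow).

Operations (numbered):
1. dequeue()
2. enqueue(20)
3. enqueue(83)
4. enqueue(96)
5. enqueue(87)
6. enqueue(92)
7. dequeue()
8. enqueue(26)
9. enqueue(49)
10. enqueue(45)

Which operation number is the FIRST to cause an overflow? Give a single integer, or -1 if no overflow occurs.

Answer: 9

Derivation:
1. dequeue(): empty, no-op, size=0
2. enqueue(20): size=1
3. enqueue(83): size=2
4. enqueue(96): size=3
5. enqueue(87): size=4
6. enqueue(92): size=5
7. dequeue(): size=4
8. enqueue(26): size=5
9. enqueue(49): size=5=cap → OVERFLOW (fail)
10. enqueue(45): size=5=cap → OVERFLOW (fail)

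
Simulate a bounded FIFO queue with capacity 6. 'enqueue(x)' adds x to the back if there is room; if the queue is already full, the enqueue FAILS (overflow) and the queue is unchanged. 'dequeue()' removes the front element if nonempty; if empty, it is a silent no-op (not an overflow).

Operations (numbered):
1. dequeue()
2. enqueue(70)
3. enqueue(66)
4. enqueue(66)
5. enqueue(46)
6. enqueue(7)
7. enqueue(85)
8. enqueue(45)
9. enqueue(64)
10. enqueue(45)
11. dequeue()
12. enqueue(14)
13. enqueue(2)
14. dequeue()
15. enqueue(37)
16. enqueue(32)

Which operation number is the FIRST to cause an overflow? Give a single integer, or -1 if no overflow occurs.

Answer: 8

Derivation:
1. dequeue(): empty, no-op, size=0
2. enqueue(70): size=1
3. enqueue(66): size=2
4. enqueue(66): size=3
5. enqueue(46): size=4
6. enqueue(7): size=5
7. enqueue(85): size=6
8. enqueue(45): size=6=cap → OVERFLOW (fail)
9. enqueue(64): size=6=cap → OVERFLOW (fail)
10. enqueue(45): size=6=cap → OVERFLOW (fail)
11. dequeue(): size=5
12. enqueue(14): size=6
13. enqueue(2): size=6=cap → OVERFLOW (fail)
14. dequeue(): size=5
15. enqueue(37): size=6
16. enqueue(32): size=6=cap → OVERFLOW (fail)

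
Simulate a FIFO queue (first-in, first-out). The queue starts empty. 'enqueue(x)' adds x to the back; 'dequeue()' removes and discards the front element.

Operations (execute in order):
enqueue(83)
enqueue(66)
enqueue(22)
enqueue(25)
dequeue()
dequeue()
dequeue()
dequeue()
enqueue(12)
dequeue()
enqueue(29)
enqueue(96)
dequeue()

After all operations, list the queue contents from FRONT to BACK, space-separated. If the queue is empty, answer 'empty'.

Answer: 96

Derivation:
enqueue(83): [83]
enqueue(66): [83, 66]
enqueue(22): [83, 66, 22]
enqueue(25): [83, 66, 22, 25]
dequeue(): [66, 22, 25]
dequeue(): [22, 25]
dequeue(): [25]
dequeue(): []
enqueue(12): [12]
dequeue(): []
enqueue(29): [29]
enqueue(96): [29, 96]
dequeue(): [96]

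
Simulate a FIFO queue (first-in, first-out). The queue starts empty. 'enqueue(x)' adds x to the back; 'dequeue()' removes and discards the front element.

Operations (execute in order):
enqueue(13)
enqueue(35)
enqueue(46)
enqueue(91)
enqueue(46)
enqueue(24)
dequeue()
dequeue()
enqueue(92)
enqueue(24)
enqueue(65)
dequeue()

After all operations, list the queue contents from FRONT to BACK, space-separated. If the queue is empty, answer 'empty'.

enqueue(13): [13]
enqueue(35): [13, 35]
enqueue(46): [13, 35, 46]
enqueue(91): [13, 35, 46, 91]
enqueue(46): [13, 35, 46, 91, 46]
enqueue(24): [13, 35, 46, 91, 46, 24]
dequeue(): [35, 46, 91, 46, 24]
dequeue(): [46, 91, 46, 24]
enqueue(92): [46, 91, 46, 24, 92]
enqueue(24): [46, 91, 46, 24, 92, 24]
enqueue(65): [46, 91, 46, 24, 92, 24, 65]
dequeue(): [91, 46, 24, 92, 24, 65]

Answer: 91 46 24 92 24 65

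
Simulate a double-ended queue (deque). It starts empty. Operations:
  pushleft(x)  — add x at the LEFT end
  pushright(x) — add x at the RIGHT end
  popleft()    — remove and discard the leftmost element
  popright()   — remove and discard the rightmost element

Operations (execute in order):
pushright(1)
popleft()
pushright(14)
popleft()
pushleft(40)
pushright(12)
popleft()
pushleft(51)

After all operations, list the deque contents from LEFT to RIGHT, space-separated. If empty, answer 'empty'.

pushright(1): [1]
popleft(): []
pushright(14): [14]
popleft(): []
pushleft(40): [40]
pushright(12): [40, 12]
popleft(): [12]
pushleft(51): [51, 12]

Answer: 51 12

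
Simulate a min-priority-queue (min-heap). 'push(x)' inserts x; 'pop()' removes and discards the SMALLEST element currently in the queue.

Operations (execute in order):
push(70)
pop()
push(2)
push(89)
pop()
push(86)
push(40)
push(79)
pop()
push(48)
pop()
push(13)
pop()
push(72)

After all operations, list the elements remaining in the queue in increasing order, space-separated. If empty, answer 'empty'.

Answer: 72 79 86 89

Derivation:
push(70): heap contents = [70]
pop() → 70: heap contents = []
push(2): heap contents = [2]
push(89): heap contents = [2, 89]
pop() → 2: heap contents = [89]
push(86): heap contents = [86, 89]
push(40): heap contents = [40, 86, 89]
push(79): heap contents = [40, 79, 86, 89]
pop() → 40: heap contents = [79, 86, 89]
push(48): heap contents = [48, 79, 86, 89]
pop() → 48: heap contents = [79, 86, 89]
push(13): heap contents = [13, 79, 86, 89]
pop() → 13: heap contents = [79, 86, 89]
push(72): heap contents = [72, 79, 86, 89]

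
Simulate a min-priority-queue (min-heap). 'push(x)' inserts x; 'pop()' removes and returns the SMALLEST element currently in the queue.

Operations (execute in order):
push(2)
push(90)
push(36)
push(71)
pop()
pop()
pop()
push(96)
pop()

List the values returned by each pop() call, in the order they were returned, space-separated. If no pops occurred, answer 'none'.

push(2): heap contents = [2]
push(90): heap contents = [2, 90]
push(36): heap contents = [2, 36, 90]
push(71): heap contents = [2, 36, 71, 90]
pop() → 2: heap contents = [36, 71, 90]
pop() → 36: heap contents = [71, 90]
pop() → 71: heap contents = [90]
push(96): heap contents = [90, 96]
pop() → 90: heap contents = [96]

Answer: 2 36 71 90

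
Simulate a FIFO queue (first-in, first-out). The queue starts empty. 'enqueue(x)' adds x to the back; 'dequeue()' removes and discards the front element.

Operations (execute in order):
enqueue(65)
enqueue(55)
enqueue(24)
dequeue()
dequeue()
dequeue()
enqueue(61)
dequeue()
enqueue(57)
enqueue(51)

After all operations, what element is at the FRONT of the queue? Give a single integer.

enqueue(65): queue = [65]
enqueue(55): queue = [65, 55]
enqueue(24): queue = [65, 55, 24]
dequeue(): queue = [55, 24]
dequeue(): queue = [24]
dequeue(): queue = []
enqueue(61): queue = [61]
dequeue(): queue = []
enqueue(57): queue = [57]
enqueue(51): queue = [57, 51]

Answer: 57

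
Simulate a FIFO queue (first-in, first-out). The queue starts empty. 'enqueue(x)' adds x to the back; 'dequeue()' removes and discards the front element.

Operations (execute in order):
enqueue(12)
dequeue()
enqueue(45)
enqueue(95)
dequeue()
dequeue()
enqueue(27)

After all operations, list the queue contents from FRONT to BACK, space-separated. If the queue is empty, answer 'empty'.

Answer: 27

Derivation:
enqueue(12): [12]
dequeue(): []
enqueue(45): [45]
enqueue(95): [45, 95]
dequeue(): [95]
dequeue(): []
enqueue(27): [27]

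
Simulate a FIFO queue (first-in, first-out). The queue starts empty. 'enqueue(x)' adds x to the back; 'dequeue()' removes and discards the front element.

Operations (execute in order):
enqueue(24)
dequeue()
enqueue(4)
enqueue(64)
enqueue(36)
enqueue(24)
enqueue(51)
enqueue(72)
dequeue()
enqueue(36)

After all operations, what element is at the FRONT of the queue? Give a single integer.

enqueue(24): queue = [24]
dequeue(): queue = []
enqueue(4): queue = [4]
enqueue(64): queue = [4, 64]
enqueue(36): queue = [4, 64, 36]
enqueue(24): queue = [4, 64, 36, 24]
enqueue(51): queue = [4, 64, 36, 24, 51]
enqueue(72): queue = [4, 64, 36, 24, 51, 72]
dequeue(): queue = [64, 36, 24, 51, 72]
enqueue(36): queue = [64, 36, 24, 51, 72, 36]

Answer: 64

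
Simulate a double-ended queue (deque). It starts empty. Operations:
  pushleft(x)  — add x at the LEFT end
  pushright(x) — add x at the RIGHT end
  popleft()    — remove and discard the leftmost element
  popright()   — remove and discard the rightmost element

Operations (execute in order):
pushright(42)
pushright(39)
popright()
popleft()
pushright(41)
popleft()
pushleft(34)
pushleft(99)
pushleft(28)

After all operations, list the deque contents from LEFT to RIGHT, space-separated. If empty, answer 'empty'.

pushright(42): [42]
pushright(39): [42, 39]
popright(): [42]
popleft(): []
pushright(41): [41]
popleft(): []
pushleft(34): [34]
pushleft(99): [99, 34]
pushleft(28): [28, 99, 34]

Answer: 28 99 34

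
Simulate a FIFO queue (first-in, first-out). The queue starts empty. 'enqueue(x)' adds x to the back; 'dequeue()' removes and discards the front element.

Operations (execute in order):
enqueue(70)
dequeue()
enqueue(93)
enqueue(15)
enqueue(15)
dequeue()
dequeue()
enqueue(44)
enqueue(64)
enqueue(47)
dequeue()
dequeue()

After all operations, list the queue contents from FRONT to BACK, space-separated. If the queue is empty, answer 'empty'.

Answer: 64 47

Derivation:
enqueue(70): [70]
dequeue(): []
enqueue(93): [93]
enqueue(15): [93, 15]
enqueue(15): [93, 15, 15]
dequeue(): [15, 15]
dequeue(): [15]
enqueue(44): [15, 44]
enqueue(64): [15, 44, 64]
enqueue(47): [15, 44, 64, 47]
dequeue(): [44, 64, 47]
dequeue(): [64, 47]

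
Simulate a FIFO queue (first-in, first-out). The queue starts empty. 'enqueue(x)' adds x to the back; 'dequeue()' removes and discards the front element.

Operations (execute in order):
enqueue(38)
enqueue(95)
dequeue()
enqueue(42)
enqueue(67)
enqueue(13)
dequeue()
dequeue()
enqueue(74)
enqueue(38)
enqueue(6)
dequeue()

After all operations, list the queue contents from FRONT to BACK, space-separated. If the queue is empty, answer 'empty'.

Answer: 13 74 38 6

Derivation:
enqueue(38): [38]
enqueue(95): [38, 95]
dequeue(): [95]
enqueue(42): [95, 42]
enqueue(67): [95, 42, 67]
enqueue(13): [95, 42, 67, 13]
dequeue(): [42, 67, 13]
dequeue(): [67, 13]
enqueue(74): [67, 13, 74]
enqueue(38): [67, 13, 74, 38]
enqueue(6): [67, 13, 74, 38, 6]
dequeue(): [13, 74, 38, 6]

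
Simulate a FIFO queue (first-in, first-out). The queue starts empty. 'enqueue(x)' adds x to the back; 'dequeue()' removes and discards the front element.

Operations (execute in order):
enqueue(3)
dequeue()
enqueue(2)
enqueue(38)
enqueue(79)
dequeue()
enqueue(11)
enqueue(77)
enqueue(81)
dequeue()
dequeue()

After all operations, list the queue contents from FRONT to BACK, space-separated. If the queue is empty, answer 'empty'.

Answer: 11 77 81

Derivation:
enqueue(3): [3]
dequeue(): []
enqueue(2): [2]
enqueue(38): [2, 38]
enqueue(79): [2, 38, 79]
dequeue(): [38, 79]
enqueue(11): [38, 79, 11]
enqueue(77): [38, 79, 11, 77]
enqueue(81): [38, 79, 11, 77, 81]
dequeue(): [79, 11, 77, 81]
dequeue(): [11, 77, 81]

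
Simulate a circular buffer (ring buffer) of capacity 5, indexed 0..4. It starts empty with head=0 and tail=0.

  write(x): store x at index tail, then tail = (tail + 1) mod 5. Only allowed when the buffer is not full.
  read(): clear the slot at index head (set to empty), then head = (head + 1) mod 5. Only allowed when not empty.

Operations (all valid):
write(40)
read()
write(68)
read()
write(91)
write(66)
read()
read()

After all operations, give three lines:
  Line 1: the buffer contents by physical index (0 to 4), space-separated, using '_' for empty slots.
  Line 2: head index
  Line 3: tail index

write(40): buf=[40 _ _ _ _], head=0, tail=1, size=1
read(): buf=[_ _ _ _ _], head=1, tail=1, size=0
write(68): buf=[_ 68 _ _ _], head=1, tail=2, size=1
read(): buf=[_ _ _ _ _], head=2, tail=2, size=0
write(91): buf=[_ _ 91 _ _], head=2, tail=3, size=1
write(66): buf=[_ _ 91 66 _], head=2, tail=4, size=2
read(): buf=[_ _ _ 66 _], head=3, tail=4, size=1
read(): buf=[_ _ _ _ _], head=4, tail=4, size=0

Answer: _ _ _ _ _
4
4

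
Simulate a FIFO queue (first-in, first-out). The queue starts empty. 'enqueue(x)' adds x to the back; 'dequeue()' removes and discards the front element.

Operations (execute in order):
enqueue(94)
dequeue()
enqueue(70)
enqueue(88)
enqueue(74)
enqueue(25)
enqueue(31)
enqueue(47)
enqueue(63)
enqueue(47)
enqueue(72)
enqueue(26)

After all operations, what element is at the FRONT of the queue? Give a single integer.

enqueue(94): queue = [94]
dequeue(): queue = []
enqueue(70): queue = [70]
enqueue(88): queue = [70, 88]
enqueue(74): queue = [70, 88, 74]
enqueue(25): queue = [70, 88, 74, 25]
enqueue(31): queue = [70, 88, 74, 25, 31]
enqueue(47): queue = [70, 88, 74, 25, 31, 47]
enqueue(63): queue = [70, 88, 74, 25, 31, 47, 63]
enqueue(47): queue = [70, 88, 74, 25, 31, 47, 63, 47]
enqueue(72): queue = [70, 88, 74, 25, 31, 47, 63, 47, 72]
enqueue(26): queue = [70, 88, 74, 25, 31, 47, 63, 47, 72, 26]

Answer: 70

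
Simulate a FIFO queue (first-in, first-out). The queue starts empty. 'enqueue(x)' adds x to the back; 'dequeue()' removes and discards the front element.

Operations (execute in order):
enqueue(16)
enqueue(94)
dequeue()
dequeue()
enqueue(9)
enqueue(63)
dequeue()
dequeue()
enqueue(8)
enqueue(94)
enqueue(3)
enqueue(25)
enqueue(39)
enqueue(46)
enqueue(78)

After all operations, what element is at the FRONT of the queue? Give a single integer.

enqueue(16): queue = [16]
enqueue(94): queue = [16, 94]
dequeue(): queue = [94]
dequeue(): queue = []
enqueue(9): queue = [9]
enqueue(63): queue = [9, 63]
dequeue(): queue = [63]
dequeue(): queue = []
enqueue(8): queue = [8]
enqueue(94): queue = [8, 94]
enqueue(3): queue = [8, 94, 3]
enqueue(25): queue = [8, 94, 3, 25]
enqueue(39): queue = [8, 94, 3, 25, 39]
enqueue(46): queue = [8, 94, 3, 25, 39, 46]
enqueue(78): queue = [8, 94, 3, 25, 39, 46, 78]

Answer: 8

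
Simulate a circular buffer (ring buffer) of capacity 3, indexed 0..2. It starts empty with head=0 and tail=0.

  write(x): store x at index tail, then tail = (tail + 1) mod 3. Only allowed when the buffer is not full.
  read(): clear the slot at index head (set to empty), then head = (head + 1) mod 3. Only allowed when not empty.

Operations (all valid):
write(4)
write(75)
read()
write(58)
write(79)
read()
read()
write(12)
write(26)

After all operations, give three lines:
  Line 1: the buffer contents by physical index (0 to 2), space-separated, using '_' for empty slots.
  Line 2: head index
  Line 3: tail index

Answer: 79 12 26
0
0

Derivation:
write(4): buf=[4 _ _], head=0, tail=1, size=1
write(75): buf=[4 75 _], head=0, tail=2, size=2
read(): buf=[_ 75 _], head=1, tail=2, size=1
write(58): buf=[_ 75 58], head=1, tail=0, size=2
write(79): buf=[79 75 58], head=1, tail=1, size=3
read(): buf=[79 _ 58], head=2, tail=1, size=2
read(): buf=[79 _ _], head=0, tail=1, size=1
write(12): buf=[79 12 _], head=0, tail=2, size=2
write(26): buf=[79 12 26], head=0, tail=0, size=3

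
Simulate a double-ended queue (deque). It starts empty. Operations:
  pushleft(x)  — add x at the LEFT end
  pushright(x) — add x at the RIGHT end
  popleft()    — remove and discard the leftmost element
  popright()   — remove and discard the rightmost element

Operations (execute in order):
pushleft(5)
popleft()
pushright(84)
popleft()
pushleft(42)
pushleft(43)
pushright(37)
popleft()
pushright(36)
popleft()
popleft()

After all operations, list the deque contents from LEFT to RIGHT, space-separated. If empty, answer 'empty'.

Answer: 36

Derivation:
pushleft(5): [5]
popleft(): []
pushright(84): [84]
popleft(): []
pushleft(42): [42]
pushleft(43): [43, 42]
pushright(37): [43, 42, 37]
popleft(): [42, 37]
pushright(36): [42, 37, 36]
popleft(): [37, 36]
popleft(): [36]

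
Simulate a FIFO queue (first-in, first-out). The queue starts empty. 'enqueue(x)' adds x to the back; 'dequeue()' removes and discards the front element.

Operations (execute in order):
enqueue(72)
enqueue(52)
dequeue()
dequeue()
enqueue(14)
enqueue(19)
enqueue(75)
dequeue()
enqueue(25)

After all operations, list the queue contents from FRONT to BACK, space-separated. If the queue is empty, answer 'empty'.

enqueue(72): [72]
enqueue(52): [72, 52]
dequeue(): [52]
dequeue(): []
enqueue(14): [14]
enqueue(19): [14, 19]
enqueue(75): [14, 19, 75]
dequeue(): [19, 75]
enqueue(25): [19, 75, 25]

Answer: 19 75 25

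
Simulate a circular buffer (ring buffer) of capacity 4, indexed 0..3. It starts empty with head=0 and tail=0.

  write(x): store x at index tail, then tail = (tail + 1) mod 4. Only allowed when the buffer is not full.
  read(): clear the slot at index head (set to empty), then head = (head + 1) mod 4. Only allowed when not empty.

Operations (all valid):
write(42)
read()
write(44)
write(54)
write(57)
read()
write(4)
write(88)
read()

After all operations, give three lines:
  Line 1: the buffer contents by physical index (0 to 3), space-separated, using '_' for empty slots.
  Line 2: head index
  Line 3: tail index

write(42): buf=[42 _ _ _], head=0, tail=1, size=1
read(): buf=[_ _ _ _], head=1, tail=1, size=0
write(44): buf=[_ 44 _ _], head=1, tail=2, size=1
write(54): buf=[_ 44 54 _], head=1, tail=3, size=2
write(57): buf=[_ 44 54 57], head=1, tail=0, size=3
read(): buf=[_ _ 54 57], head=2, tail=0, size=2
write(4): buf=[4 _ 54 57], head=2, tail=1, size=3
write(88): buf=[4 88 54 57], head=2, tail=2, size=4
read(): buf=[4 88 _ 57], head=3, tail=2, size=3

Answer: 4 88 _ 57
3
2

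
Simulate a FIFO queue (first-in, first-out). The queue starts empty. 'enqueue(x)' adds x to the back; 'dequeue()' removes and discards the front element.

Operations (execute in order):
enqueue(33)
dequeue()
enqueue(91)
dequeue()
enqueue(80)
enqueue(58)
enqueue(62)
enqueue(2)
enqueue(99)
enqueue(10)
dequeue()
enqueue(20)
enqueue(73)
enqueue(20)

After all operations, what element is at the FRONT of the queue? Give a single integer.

Answer: 58

Derivation:
enqueue(33): queue = [33]
dequeue(): queue = []
enqueue(91): queue = [91]
dequeue(): queue = []
enqueue(80): queue = [80]
enqueue(58): queue = [80, 58]
enqueue(62): queue = [80, 58, 62]
enqueue(2): queue = [80, 58, 62, 2]
enqueue(99): queue = [80, 58, 62, 2, 99]
enqueue(10): queue = [80, 58, 62, 2, 99, 10]
dequeue(): queue = [58, 62, 2, 99, 10]
enqueue(20): queue = [58, 62, 2, 99, 10, 20]
enqueue(73): queue = [58, 62, 2, 99, 10, 20, 73]
enqueue(20): queue = [58, 62, 2, 99, 10, 20, 73, 20]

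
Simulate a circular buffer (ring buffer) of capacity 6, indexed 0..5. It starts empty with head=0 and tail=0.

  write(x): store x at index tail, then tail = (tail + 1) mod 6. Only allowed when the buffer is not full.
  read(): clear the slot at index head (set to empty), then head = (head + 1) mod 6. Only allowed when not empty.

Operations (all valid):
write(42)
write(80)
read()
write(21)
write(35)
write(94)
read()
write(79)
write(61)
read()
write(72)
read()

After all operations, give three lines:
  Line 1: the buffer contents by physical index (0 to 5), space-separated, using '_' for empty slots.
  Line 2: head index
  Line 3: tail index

write(42): buf=[42 _ _ _ _ _], head=0, tail=1, size=1
write(80): buf=[42 80 _ _ _ _], head=0, tail=2, size=2
read(): buf=[_ 80 _ _ _ _], head=1, tail=2, size=1
write(21): buf=[_ 80 21 _ _ _], head=1, tail=3, size=2
write(35): buf=[_ 80 21 35 _ _], head=1, tail=4, size=3
write(94): buf=[_ 80 21 35 94 _], head=1, tail=5, size=4
read(): buf=[_ _ 21 35 94 _], head=2, tail=5, size=3
write(79): buf=[_ _ 21 35 94 79], head=2, tail=0, size=4
write(61): buf=[61 _ 21 35 94 79], head=2, tail=1, size=5
read(): buf=[61 _ _ 35 94 79], head=3, tail=1, size=4
write(72): buf=[61 72 _ 35 94 79], head=3, tail=2, size=5
read(): buf=[61 72 _ _ 94 79], head=4, tail=2, size=4

Answer: 61 72 _ _ 94 79
4
2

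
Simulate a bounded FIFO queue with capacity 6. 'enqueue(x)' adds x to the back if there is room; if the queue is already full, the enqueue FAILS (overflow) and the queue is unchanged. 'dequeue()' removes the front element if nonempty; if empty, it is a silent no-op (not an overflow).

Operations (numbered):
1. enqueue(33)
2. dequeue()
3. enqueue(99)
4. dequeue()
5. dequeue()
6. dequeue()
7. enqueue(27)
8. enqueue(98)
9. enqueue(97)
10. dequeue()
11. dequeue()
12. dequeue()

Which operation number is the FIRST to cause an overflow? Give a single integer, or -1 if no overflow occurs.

1. enqueue(33): size=1
2. dequeue(): size=0
3. enqueue(99): size=1
4. dequeue(): size=0
5. dequeue(): empty, no-op, size=0
6. dequeue(): empty, no-op, size=0
7. enqueue(27): size=1
8. enqueue(98): size=2
9. enqueue(97): size=3
10. dequeue(): size=2
11. dequeue(): size=1
12. dequeue(): size=0

Answer: -1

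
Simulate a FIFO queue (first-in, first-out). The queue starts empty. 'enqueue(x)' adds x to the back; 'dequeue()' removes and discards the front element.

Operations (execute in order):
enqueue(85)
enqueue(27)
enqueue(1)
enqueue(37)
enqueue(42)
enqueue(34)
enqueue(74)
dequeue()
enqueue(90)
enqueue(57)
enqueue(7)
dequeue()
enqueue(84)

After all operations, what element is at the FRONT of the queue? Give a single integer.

Answer: 1

Derivation:
enqueue(85): queue = [85]
enqueue(27): queue = [85, 27]
enqueue(1): queue = [85, 27, 1]
enqueue(37): queue = [85, 27, 1, 37]
enqueue(42): queue = [85, 27, 1, 37, 42]
enqueue(34): queue = [85, 27, 1, 37, 42, 34]
enqueue(74): queue = [85, 27, 1, 37, 42, 34, 74]
dequeue(): queue = [27, 1, 37, 42, 34, 74]
enqueue(90): queue = [27, 1, 37, 42, 34, 74, 90]
enqueue(57): queue = [27, 1, 37, 42, 34, 74, 90, 57]
enqueue(7): queue = [27, 1, 37, 42, 34, 74, 90, 57, 7]
dequeue(): queue = [1, 37, 42, 34, 74, 90, 57, 7]
enqueue(84): queue = [1, 37, 42, 34, 74, 90, 57, 7, 84]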